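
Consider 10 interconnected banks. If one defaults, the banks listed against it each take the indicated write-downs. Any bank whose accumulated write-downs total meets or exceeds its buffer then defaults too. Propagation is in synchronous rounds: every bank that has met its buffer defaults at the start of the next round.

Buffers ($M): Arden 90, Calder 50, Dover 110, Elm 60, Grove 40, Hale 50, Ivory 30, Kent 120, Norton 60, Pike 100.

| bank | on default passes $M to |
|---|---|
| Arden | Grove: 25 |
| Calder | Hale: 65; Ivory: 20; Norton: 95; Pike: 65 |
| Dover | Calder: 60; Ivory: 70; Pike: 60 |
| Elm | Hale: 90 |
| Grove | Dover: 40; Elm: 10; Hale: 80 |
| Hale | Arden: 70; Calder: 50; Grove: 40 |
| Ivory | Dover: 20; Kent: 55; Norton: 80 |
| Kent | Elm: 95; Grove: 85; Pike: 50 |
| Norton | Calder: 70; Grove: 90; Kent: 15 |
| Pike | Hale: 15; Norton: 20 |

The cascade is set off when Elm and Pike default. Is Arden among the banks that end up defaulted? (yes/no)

no

Round 1 — Elm, Pike default (initial).
  Hale: +90+15 → 105 ≥ 50
  Norton: +20 → 20 < 60
Round 2 — Hale defaults.
  Arden: +70 → 70 < 90
  Calder: +50 → 50 ≥ 50
  Grove: +40 → 40 ≥ 40
Round 3 — Calder, Grove default.
  Dover: +40 → 40 < 110
  Ivory: +20 → 20 < 30
  Norton: +95 → 115 ≥ 60
Round 4 — Norton defaults.
  Kent: +15 → 15 < 120
No further defaults.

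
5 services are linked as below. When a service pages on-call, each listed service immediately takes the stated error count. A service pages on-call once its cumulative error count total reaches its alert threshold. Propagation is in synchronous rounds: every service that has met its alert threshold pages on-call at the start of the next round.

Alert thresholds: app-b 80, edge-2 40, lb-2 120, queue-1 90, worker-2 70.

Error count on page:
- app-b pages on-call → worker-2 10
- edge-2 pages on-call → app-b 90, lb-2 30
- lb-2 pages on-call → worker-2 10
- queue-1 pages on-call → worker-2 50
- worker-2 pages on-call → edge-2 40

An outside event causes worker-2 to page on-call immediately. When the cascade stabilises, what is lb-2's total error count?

30

Round 1 — worker-2 pages on-call (initial).
  edge-2: +40 → 40 ≥ 40
Round 2 — edge-2 pages on-call.
  app-b: +90 → 90 ≥ 80
  lb-2: +30 → 30 < 120
Round 3 — app-b pages on-call.
No further pages.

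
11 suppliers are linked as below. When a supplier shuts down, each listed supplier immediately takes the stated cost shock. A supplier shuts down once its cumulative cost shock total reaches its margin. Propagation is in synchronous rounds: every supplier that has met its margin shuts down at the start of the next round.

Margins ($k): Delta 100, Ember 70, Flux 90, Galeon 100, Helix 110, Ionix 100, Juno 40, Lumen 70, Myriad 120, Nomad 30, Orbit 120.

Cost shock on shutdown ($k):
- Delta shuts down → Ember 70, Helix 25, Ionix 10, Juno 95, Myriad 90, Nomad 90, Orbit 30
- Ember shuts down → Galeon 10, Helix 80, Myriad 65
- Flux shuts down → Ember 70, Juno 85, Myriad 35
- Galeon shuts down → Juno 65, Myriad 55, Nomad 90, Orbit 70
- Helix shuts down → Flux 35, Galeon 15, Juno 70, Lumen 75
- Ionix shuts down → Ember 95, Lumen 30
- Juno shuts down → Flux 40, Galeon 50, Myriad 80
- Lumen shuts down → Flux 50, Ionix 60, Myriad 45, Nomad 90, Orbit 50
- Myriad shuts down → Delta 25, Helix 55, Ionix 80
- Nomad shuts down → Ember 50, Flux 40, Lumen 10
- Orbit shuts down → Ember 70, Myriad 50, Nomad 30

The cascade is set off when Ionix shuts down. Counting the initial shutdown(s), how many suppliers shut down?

Round 1 — Ionix shuts down (initial).
  Ember: +95 → 95 ≥ 70
  Lumen: +30 → 30 < 70
Round 2 — Ember shuts down.
  Galeon: +10 → 10 < 100
  Helix: +80 → 80 < 110
  Myriad: +65 → 65 < 120
No further shutdowns.

2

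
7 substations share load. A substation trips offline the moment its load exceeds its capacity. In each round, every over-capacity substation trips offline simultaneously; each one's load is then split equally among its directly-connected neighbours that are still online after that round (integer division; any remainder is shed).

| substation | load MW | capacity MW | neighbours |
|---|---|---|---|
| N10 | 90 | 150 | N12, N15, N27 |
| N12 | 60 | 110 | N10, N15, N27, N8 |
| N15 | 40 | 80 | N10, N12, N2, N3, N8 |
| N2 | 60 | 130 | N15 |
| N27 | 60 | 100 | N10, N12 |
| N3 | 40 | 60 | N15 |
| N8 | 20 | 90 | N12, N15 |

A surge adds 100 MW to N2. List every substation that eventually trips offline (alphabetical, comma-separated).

Round 1 — N2 at 160 > 130. N2 trips offline.
  N2 sheds 160 MW to N15: 160 each.
    N15: 40+160 = 200 > 80
Round 2 — N15 trips offline.
  N15 sheds 200 MW to N10, N12, N3, N8: 50 each.
    N10: 90+50 = 140 ≤ 150
    N12: 60+50 = 110 ≤ 110
    N3: 40+50 = 90 > 60
    N8: 20+50 = 70 ≤ 90
Round 3 — N3 trips offline.
  N3 sheds 90 MW: no online neighbours, lost.
No further trips.

N15, N2, N3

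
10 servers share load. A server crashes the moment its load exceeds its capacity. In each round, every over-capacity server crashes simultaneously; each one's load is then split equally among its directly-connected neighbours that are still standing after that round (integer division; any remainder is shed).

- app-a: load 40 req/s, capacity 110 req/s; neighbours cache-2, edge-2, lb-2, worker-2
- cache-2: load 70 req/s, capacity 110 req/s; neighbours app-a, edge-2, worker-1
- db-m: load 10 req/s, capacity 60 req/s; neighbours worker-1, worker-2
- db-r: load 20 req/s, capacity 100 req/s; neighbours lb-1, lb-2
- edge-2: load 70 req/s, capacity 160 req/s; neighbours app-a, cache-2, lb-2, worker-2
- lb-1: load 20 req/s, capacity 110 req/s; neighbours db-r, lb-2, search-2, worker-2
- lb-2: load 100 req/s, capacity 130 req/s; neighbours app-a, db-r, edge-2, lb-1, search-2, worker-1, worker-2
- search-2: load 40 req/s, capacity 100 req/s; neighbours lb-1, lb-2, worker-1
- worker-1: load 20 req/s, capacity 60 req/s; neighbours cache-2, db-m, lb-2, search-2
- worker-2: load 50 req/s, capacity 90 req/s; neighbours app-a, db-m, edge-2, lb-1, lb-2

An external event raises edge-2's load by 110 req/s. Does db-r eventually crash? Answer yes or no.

yes

Round 1 — edge-2 at 180 > 160. edge-2 crashes.
  edge-2 sheds 180 req/s to app-a, cache-2, lb-2, worker-2: 45 each.
    app-a: 40+45 = 85 ≤ 110
    cache-2: 70+45 = 115 > 110
    lb-2: 100+45 = 145 > 130
    worker-2: 50+45 = 95 > 90
Round 2 — cache-2, lb-2, worker-2 crash.
  cache-2 sheds 115 req/s to app-a, worker-1: 57 each (1 lost).
    app-a: 85+57 = 142 > 110
    worker-1: 20+57 = 77 > 60
  lb-2 sheds 145 req/s to app-a, db-r, lb-1, search-2, worker-1: 29 each.
    app-a: 142+29 = 171 > 110
    db-r: 20+29 = 49 ≤ 100
    lb-1: 20+29 = 49 ≤ 110
    search-2: 40+29 = 69 ≤ 100
    worker-1: 77+29 = 106 > 60
  worker-2 sheds 95 req/s to app-a, db-m, lb-1: 31 each (2 lost).
    app-a: 171+31 = 202 > 110
    db-m: 10+31 = 41 ≤ 60
    lb-1: 49+31 = 80 ≤ 110
Round 3 — app-a, worker-1 crash.
  app-a sheds 202 req/s: no online neighbours, lost.
  worker-1 sheds 106 req/s to db-m, search-2: 53 each.
    db-m: 41+53 = 94 > 60
    search-2: 69+53 = 122 > 100
Round 4 — db-m, search-2 crash.
  db-m sheds 94 req/s: no online neighbours, lost.
  search-2 sheds 122 req/s to lb-1: 122 each.
    lb-1: 80+122 = 202 > 110
Round 5 — lb-1 crashes.
  lb-1 sheds 202 req/s to db-r: 202 each.
    db-r: 49+202 = 251 > 100
Round 6 — db-r crashes.
  db-r sheds 251 req/s: no online neighbours, lost.
No further crashes.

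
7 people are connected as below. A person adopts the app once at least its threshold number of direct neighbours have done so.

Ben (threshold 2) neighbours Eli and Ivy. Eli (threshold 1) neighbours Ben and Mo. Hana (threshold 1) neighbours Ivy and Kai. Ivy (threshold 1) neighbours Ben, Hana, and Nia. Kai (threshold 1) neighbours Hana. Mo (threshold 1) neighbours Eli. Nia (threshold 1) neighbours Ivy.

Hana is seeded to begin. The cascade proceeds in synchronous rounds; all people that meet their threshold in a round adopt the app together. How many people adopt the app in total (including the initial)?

Round 1 — Hana adopts the app (initial).
Round 2 — checking thresholds:
  Ivy: 1 of 3 neighbours ≥ 1, adopts the app.
  Kai: 1 of 1 neighbours ≥ 1, adopts the app.
Round 3 — checking thresholds:
  Ben: 1 of 2 neighbours < 2, not yet.
  Nia: 1 of 1 neighbours ≥ 1, adopts the app.
Round 4 — no new adoptions; cascade stops.

4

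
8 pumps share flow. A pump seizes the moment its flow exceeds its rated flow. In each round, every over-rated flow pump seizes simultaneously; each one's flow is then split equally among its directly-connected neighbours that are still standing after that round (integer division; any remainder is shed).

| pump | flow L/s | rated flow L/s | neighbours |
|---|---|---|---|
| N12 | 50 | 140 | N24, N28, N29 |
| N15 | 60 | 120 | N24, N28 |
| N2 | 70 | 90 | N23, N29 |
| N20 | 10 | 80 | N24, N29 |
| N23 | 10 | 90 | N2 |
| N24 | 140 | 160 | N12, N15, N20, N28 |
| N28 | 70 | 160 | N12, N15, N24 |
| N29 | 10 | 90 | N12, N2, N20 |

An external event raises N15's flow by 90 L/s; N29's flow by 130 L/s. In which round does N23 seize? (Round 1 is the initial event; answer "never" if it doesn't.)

3

Round 1 — N15 at 150 > 120; N29 at 140 > 90. N15, N29 seize.
  N15 sheds 150 L/s to N24, N28: 75 each.
    N24: 140+75 = 215 > 160
    N28: 70+75 = 145 ≤ 160
  N29 sheds 140 L/s to N12, N2, N20: 46 each (2 lost).
    N12: 50+46 = 96 ≤ 140
    N2: 70+46 = 116 > 90
    N20: 10+46 = 56 ≤ 80
Round 2 — N2, N24 seize.
  N2 sheds 116 L/s to N23: 116 each.
    N23: 10+116 = 126 > 90
  N24 sheds 215 L/s to N12, N20, N28: 71 each (2 lost).
    N12: 96+71 = 167 > 140
    N20: 56+71 = 127 > 80
    N28: 145+71 = 216 > 160
Round 3 — N12, N20, N23, N28 seize.
  N12 sheds 167 L/s: no online neighbours, lost.
  N20 sheds 127 L/s: no online neighbours, lost.
  N23 sheds 126 L/s: no online neighbours, lost.
  N28 sheds 216 L/s: no online neighbours, lost.
No further seizures.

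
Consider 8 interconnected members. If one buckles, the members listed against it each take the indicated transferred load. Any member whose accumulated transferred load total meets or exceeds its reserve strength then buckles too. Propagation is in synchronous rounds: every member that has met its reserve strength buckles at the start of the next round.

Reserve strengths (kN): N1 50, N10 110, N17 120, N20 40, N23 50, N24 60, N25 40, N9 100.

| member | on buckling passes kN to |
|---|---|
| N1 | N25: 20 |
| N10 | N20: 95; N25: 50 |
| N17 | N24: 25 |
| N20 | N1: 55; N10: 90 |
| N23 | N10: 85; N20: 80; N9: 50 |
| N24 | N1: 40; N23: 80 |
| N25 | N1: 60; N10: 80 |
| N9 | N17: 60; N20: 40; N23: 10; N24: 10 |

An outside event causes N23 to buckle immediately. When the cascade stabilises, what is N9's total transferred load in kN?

50

Round 1 — N23 buckles (initial).
  N10: +85 → 85 < 110
  N20: +80 → 80 ≥ 40
  N9: +50 → 50 < 100
Round 2 — N20 buckles.
  N1: +55 → 55 ≥ 50
  N10: +90 → 175 ≥ 110
Round 3 — N1, N10 buckle.
  N25: +20+50 → 70 ≥ 40
Round 4 — N25 buckles.
No further bucklings.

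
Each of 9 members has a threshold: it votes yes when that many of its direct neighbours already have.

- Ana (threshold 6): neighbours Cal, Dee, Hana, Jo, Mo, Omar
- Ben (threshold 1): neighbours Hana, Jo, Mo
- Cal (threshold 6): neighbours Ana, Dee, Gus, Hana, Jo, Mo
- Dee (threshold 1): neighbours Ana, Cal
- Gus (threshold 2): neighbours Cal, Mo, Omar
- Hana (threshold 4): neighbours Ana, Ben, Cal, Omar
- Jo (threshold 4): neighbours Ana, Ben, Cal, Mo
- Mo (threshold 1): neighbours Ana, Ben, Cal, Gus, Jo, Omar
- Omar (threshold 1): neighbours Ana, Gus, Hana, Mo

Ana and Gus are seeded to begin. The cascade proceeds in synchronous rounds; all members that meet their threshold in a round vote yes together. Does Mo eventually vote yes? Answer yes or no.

yes

Round 1 — Ana, Gus vote yes (initial).
Round 2 — checking thresholds:
  Cal: 2 of 6 neighbours < 6, below threshold.
  Dee: 1 of 2 neighbours ≥ 1, votes yes.
  Hana: 1 of 4 neighbours < 4, below threshold.
  Jo: 1 of 4 neighbours < 4, below threshold.
  Mo: 2 of 6 neighbours ≥ 1, votes yes.
  Omar: 2 of 4 neighbours ≥ 1, votes yes.
Round 3 — checking thresholds:
  Ben: 1 of 3 neighbours ≥ 1, votes yes.
  Cal: 4 of 6 neighbours < 6, below threshold.
  Hana: 2 of 4 neighbours < 4, below threshold.
  Jo: 2 of 4 neighbours < 4, below threshold.
Round 4 — no new yes votes; cascade stops.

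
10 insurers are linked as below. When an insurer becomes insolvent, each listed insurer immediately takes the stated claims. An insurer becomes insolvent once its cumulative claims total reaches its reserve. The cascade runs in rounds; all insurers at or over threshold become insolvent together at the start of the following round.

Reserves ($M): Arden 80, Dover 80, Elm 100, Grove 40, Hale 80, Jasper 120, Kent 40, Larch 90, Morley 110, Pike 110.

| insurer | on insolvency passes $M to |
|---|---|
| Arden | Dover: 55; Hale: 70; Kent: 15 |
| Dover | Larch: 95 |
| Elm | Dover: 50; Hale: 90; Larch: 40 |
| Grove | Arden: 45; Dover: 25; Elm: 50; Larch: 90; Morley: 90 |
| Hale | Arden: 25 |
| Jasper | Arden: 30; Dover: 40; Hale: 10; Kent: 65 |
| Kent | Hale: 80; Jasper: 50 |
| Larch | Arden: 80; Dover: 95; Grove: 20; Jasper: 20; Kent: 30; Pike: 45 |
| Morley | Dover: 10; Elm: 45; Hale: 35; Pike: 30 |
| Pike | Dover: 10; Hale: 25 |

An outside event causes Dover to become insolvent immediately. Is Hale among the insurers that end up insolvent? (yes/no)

Round 1 — Dover becomes insolvent (initial).
  Larch: +95 → 95 ≥ 90
Round 2 — Larch becomes insolvent.
  Arden: +80 → 80 ≥ 80
  Grove: +20 → 20 < 40
  Jasper: +20 → 20 < 120
  Kent: +30 → 30 < 40
  Pike: +45 → 45 < 110
Round 3 — Arden becomes insolvent.
  Hale: +70 → 70 < 80
  Kent: +15 → 45 ≥ 40
Round 4 — Kent becomes insolvent.
  Hale: +80 → 150 ≥ 80
  Jasper: +50 → 70 < 120
Round 5 — Hale becomes insolvent.
No further insolvencies.

yes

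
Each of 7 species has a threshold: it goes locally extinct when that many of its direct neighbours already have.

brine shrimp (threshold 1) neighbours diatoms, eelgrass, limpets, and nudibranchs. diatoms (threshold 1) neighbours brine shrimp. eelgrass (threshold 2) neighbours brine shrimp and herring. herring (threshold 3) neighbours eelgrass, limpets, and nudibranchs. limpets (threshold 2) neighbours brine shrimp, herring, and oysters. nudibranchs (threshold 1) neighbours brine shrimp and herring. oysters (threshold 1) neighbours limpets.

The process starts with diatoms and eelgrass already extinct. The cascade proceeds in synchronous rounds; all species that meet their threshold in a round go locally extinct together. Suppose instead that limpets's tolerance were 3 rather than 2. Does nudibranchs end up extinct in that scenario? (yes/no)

yes

With limpets's tolerance at 3:
Round 1 — diatoms, eelgrass go locally extinct (initial).
Round 2 — checking thresholds:
  brine shrimp: 2 of 4 neighbours ≥ 1, goes locally extinct.
  herring: 1 of 3 neighbours < 3, holds.
Round 3 — checking thresholds:
  herring: 1 of 3 neighbours < 3, holds.
  limpets: 1 of 3 neighbours < 3, holds.
  nudibranchs: 1 of 2 neighbours ≥ 1, goes locally extinct.
Round 4 — no new extinctions; cascade stops.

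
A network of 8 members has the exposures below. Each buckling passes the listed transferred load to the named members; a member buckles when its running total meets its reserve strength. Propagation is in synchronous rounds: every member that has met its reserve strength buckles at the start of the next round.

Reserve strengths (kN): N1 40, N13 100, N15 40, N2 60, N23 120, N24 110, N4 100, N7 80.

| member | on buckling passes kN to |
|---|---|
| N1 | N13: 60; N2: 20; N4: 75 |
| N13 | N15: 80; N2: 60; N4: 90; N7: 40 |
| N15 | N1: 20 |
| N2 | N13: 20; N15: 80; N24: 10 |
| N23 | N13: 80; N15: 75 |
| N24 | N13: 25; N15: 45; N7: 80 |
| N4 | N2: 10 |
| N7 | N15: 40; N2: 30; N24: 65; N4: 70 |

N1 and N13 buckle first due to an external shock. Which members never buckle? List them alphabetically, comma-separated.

Round 1 — N1, N13 buckle (initial).
  N15: +80 → 80 ≥ 40
  N2: +20+60 → 80 ≥ 60
  N4: +75+90 → 165 ≥ 100
  N7: +40 → 40 < 80
Round 2 — N15, N2, N4 buckle.
  N24: +10 → 10 < 110
No further bucklings.

N23, N24, N7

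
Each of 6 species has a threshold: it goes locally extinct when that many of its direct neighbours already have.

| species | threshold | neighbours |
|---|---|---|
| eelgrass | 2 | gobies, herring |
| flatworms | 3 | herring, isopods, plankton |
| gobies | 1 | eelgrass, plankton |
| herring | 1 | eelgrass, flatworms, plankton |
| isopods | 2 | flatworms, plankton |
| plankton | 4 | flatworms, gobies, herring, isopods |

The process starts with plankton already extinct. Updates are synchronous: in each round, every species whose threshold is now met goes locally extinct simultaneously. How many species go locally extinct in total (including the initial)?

Round 1 — plankton goes locally extinct (initial).
Round 2 — checking thresholds:
  flatworms: 1 of 3 neighbours < 3, below threshold.
  gobies: 1 of 2 neighbours ≥ 1, goes locally extinct.
  herring: 1 of 3 neighbours ≥ 1, goes locally extinct.
  isopods: 1 of 2 neighbours < 2, below threshold.
Round 3 — checking thresholds:
  eelgrass: 2 of 2 neighbours ≥ 2, goes locally extinct.
  flatworms: 2 of 3 neighbours < 3, below threshold.
  isopods: 1 of 2 neighbours < 2, below threshold.
Round 4 — no new extinctions; cascade stops.

4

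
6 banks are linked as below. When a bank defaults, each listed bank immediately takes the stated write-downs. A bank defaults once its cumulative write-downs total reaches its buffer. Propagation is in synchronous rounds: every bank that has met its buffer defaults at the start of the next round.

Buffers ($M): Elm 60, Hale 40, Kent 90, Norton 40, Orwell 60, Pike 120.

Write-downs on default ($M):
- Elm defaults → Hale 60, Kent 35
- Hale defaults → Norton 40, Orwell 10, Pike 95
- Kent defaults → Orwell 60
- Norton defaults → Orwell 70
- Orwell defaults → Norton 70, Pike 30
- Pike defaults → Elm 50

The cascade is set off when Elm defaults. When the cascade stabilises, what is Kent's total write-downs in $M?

35

Round 1 — Elm defaults (initial).
  Hale: +60 → 60 ≥ 40
  Kent: +35 → 35 < 90
Round 2 — Hale defaults.
  Norton: +40 → 40 ≥ 40
  Orwell: +10 → 10 < 60
  Pike: +95 → 95 < 120
Round 3 — Norton defaults.
  Orwell: +70 → 80 ≥ 60
Round 4 — Orwell defaults.
  Pike: +30 → 125 ≥ 120
Round 5 — Pike defaults.
No further defaults.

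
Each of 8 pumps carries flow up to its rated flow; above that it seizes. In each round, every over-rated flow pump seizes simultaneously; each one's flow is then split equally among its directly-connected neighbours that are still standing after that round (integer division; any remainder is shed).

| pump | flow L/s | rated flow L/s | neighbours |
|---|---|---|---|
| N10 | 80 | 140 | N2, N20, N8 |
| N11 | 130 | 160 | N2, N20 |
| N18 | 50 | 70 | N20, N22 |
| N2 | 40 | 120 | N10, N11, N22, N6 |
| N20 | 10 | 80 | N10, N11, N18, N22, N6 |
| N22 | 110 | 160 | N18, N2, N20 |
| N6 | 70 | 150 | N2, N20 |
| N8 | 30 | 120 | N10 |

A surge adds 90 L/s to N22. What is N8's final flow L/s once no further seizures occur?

Round 1 — N22 at 200 > 160. N22 seizes.
  N22 sheds 200 L/s to N18, N2, N20: 66 each (2 lost).
    N18: 50+66 = 116 > 70
    N2: 40+66 = 106 ≤ 120
    N20: 10+66 = 76 ≤ 80
Round 2 — N18 seizes.
  N18 sheds 116 L/s to N20: 116 each.
    N20: 76+116 = 192 > 80
Round 3 — N20 seizes.
  N20 sheds 192 L/s to N10, N11, N6: 64 each.
    N10: 80+64 = 144 > 140
    N11: 130+64 = 194 > 160
    N6: 70+64 = 134 ≤ 150
Round 4 — N10, N11 seize.
  N10 sheds 144 L/s to N2, N8: 72 each.
    N2: 106+72 = 178 > 120
    N8: 30+72 = 102 ≤ 120
  N11 sheds 194 L/s to N2: 194 each.
    N2: 178+194 = 372 > 120
Round 5 — N2 seizes.
  N2 sheds 372 L/s to N6: 372 each.
    N6: 134+372 = 506 > 150
Round 6 — N6 seizes.
  N6 sheds 506 L/s: no online neighbours, lost.
No further seizures.

102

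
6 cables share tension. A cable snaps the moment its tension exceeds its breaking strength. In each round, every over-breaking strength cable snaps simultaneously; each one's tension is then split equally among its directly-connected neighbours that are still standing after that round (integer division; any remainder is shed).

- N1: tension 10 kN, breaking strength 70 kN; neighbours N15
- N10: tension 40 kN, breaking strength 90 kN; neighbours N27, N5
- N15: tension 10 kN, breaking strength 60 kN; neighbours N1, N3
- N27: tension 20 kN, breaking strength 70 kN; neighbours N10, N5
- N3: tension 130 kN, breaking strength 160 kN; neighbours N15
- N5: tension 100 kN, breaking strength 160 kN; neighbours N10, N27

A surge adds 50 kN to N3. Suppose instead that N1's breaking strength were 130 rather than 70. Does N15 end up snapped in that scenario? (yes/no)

yes

With N1's breaking strength at 130:
Round 1 — N3 at 180 > 160. N3 snaps.
  N3 sheds 180 kN to N15: 180 each.
    N15: 10+180 = 190 > 60
Round 2 — N15 snaps.
  N15 sheds 190 kN to N1: 190 each.
    N1: 10+190 = 200 > 130
Round 3 — N1 snaps.
  N1 sheds 200 kN: no online neighbours, lost.
No further breaks.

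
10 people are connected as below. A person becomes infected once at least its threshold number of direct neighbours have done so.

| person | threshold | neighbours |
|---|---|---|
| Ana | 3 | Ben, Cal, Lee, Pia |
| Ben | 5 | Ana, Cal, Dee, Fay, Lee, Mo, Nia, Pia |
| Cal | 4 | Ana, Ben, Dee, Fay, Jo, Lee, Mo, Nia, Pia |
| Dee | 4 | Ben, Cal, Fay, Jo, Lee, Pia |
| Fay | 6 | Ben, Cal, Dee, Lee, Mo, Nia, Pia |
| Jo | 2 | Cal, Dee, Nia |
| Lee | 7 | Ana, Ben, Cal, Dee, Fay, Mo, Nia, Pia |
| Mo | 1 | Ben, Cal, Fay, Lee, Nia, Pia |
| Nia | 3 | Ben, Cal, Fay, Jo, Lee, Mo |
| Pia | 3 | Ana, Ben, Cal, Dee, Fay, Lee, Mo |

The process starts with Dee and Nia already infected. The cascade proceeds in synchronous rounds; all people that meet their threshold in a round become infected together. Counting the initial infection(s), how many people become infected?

10

Round 1 — Dee, Nia become infected (initial).
Round 2 — checking thresholds:
  Ben: 2 of 8 neighbours < 5, below threshold.
  Cal: 2 of 9 neighbours < 4, below threshold.
  Fay: 2 of 7 neighbours < 6, below threshold.
  Jo: 2 of 3 neighbours ≥ 2, becomes infected.
  Lee: 2 of 8 neighbours < 7, below threshold.
  Mo: 1 of 6 neighbours ≥ 1, becomes infected.
  Pia: 1 of 7 neighbours < 3, below threshold.
Round 3 — checking thresholds:
  Ben: 3 of 8 neighbours < 5, below threshold.
  Cal: 4 of 9 neighbours ≥ 4, becomes infected.
  Fay: 3 of 7 neighbours < 6, below threshold.
  Lee: 3 of 8 neighbours < 7, below threshold.
  Pia: 2 of 7 neighbours < 3, below threshold.
Round 4 — checking thresholds:
  Ana: 1 of 4 neighbours < 3, below threshold.
  Ben: 4 of 8 neighbours < 5, below threshold.
  Fay: 4 of 7 neighbours < 6, below threshold.
  Lee: 4 of 8 neighbours < 7, below threshold.
  Pia: 3 of 7 neighbours ≥ 3, becomes infected.
Round 5 — checking thresholds:
  Ana: 2 of 4 neighbours < 3, below threshold.
  Ben: 5 of 8 neighbours ≥ 5, becomes infected.
  Fay: 5 of 7 neighbours < 6, below threshold.
  Lee: 5 of 8 neighbours < 7, below threshold.
Round 6 — checking thresholds:
  Ana: 3 of 4 neighbours ≥ 3, becomes infected.
  Fay: 6 of 7 neighbours ≥ 6, becomes infected.
  Lee: 6 of 8 neighbours < 7, below threshold.
Round 7 — checking thresholds:
  Lee: 8 of 8 neighbours ≥ 7, becomes infected.
Round 8 — no new infections; cascade stops.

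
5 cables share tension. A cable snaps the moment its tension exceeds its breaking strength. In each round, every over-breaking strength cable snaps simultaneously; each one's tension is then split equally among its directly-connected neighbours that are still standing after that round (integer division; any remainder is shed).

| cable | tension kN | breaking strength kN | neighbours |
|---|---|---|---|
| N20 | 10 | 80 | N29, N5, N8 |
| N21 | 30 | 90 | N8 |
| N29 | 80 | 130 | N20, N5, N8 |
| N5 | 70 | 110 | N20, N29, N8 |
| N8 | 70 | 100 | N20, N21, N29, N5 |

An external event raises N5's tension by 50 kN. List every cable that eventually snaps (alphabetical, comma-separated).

Round 1 — N5 at 120 > 110. N5 snaps.
  N5 sheds 120 kN to N20, N29, N8: 40 each.
    N20: 10+40 = 50 ≤ 80
    N29: 80+40 = 120 ≤ 130
    N8: 70+40 = 110 > 100
Round 2 — N8 snaps.
  N8 sheds 110 kN to N20, N21, N29: 36 each (2 lost).
    N20: 50+36 = 86 > 80
    N21: 30+36 = 66 ≤ 90
    N29: 120+36 = 156 > 130
Round 3 — N20, N29 snap.
  N20 sheds 86 kN: no online neighbours, lost.
  N29 sheds 156 kN: no online neighbours, lost.
No further breaks.

N20, N29, N5, N8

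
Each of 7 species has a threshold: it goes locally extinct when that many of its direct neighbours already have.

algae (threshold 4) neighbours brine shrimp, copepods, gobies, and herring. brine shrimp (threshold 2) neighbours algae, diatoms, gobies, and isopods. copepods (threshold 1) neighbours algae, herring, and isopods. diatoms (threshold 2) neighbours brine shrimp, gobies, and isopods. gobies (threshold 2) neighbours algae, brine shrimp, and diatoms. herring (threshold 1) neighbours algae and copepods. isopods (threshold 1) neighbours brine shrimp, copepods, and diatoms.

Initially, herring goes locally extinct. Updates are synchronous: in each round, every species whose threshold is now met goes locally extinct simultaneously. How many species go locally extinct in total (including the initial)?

3

Round 1 — herring goes locally extinct (initial).
Round 2 — checking thresholds:
  algae: 1 of 4 neighbours < 4, below threshold.
  copepods: 1 of 3 neighbours ≥ 1, goes locally extinct.
Round 3 — checking thresholds:
  algae: 2 of 4 neighbours < 4, below threshold.
  isopods: 1 of 3 neighbours ≥ 1, goes locally extinct.
Round 4 — no new extinctions; cascade stops.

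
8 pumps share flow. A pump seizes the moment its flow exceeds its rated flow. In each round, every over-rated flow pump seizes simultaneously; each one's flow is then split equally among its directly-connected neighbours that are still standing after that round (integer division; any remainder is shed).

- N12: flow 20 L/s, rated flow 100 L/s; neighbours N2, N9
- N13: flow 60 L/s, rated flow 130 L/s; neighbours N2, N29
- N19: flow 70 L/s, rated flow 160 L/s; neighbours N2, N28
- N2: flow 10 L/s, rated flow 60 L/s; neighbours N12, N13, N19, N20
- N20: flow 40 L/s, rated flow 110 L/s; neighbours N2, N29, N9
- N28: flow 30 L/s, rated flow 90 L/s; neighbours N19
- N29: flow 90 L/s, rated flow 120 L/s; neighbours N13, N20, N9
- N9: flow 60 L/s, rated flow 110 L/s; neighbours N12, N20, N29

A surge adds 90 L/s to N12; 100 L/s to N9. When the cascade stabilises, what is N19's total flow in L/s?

Round 1 — N12 at 110 > 100; N9 at 160 > 110. N12, N9 seize.
  N12 sheds 110 L/s to N2: 110 each.
    N2: 10+110 = 120 > 60
  N9 sheds 160 L/s to N20, N29: 80 each.
    N20: 40+80 = 120 > 110
    N29: 90+80 = 170 > 120
Round 2 — N2, N20, N29 seize.
  N2 sheds 120 L/s to N13, N19: 60 each.
    N13: 60+60 = 120 ≤ 130
    N19: 70+60 = 130 ≤ 160
  N20 sheds 120 L/s: no online neighbours, lost.
  N29 sheds 170 L/s to N13: 170 each.
    N13: 120+170 = 290 > 130
Round 3 — N13 seizes.
  N13 sheds 290 L/s: no online neighbours, lost.
No further seizures.

130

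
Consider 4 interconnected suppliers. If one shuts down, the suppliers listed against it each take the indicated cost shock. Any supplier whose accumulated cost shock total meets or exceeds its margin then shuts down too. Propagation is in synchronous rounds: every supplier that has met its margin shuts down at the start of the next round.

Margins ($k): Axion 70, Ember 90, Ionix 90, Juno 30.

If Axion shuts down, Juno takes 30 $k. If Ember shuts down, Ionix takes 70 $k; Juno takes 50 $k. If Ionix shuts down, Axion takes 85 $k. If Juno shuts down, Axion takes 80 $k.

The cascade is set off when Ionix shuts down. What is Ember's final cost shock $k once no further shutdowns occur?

Round 1 — Ionix shuts down (initial).
  Axion: +85 → 85 ≥ 70
Round 2 — Axion shuts down.
  Juno: +30 → 30 ≥ 30
Round 3 — Juno shuts down.
No further shutdowns.

0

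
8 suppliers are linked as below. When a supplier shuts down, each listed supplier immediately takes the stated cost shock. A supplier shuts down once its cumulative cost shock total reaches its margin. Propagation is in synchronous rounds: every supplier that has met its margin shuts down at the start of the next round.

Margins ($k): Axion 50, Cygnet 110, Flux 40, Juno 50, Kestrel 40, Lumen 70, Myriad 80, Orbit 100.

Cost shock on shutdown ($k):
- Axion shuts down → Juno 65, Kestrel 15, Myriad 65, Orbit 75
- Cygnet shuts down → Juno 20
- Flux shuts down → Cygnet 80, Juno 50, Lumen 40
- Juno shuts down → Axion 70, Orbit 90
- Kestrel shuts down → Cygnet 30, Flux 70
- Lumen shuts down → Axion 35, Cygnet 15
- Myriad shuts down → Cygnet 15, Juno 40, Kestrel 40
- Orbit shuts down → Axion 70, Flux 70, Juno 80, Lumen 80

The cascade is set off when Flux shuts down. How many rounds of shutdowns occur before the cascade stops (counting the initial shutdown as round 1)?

Round 1 — Flux shuts down (initial).
  Cygnet: +80 → 80 < 110
  Juno: +50 → 50 ≥ 50
  Lumen: +40 → 40 < 70
Round 2 — Juno shuts down.
  Axion: +70 → 70 ≥ 50
  Orbit: +90 → 90 < 100
Round 3 — Axion shuts down.
  Kestrel: +15 → 15 < 40
  Myriad: +65 → 65 < 80
  Orbit: +75 → 165 ≥ 100
Round 4 — Orbit shuts down.
  Lumen: +80 → 120 ≥ 70
Round 5 — Lumen shuts down.
  Cygnet: +15 → 95 < 110
No further shutdowns.

5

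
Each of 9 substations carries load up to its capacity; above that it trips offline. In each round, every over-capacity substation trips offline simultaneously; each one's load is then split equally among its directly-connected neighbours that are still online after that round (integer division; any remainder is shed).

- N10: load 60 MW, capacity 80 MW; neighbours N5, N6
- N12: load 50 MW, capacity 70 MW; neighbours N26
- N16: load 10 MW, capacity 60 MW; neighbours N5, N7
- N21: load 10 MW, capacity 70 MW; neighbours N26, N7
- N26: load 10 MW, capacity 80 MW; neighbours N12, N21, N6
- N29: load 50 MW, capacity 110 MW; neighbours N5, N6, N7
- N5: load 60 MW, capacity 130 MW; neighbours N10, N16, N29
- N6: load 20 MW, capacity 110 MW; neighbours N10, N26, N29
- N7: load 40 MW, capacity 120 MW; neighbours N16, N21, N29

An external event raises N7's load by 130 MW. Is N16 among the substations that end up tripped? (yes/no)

Round 1 — N7 at 170 > 120. N7 trips offline.
  N7 sheds 170 MW to N16, N21, N29: 56 each (2 lost).
    N16: 10+56 = 66 > 60
    N21: 10+56 = 66 ≤ 70
    N29: 50+56 = 106 ≤ 110
Round 2 — N16 trips offline.
  N16 sheds 66 MW to N5: 66 each.
    N5: 60+66 = 126 ≤ 130
No further trips.

yes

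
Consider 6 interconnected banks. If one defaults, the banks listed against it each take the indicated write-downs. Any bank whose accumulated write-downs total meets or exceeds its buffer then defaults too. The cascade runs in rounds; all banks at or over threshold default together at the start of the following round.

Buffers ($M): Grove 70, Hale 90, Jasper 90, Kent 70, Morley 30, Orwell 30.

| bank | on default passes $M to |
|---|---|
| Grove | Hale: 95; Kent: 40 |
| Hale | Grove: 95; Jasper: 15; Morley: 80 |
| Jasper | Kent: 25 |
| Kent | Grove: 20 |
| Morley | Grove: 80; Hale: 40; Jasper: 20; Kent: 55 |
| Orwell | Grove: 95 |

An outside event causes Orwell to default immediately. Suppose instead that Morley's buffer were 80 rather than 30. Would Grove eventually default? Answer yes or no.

yes

With Morley's buffer at 80:
Round 1 — Orwell defaults (initial).
  Grove: +95 → 95 ≥ 70
Round 2 — Grove defaults.
  Hale: +95 → 95 ≥ 90
  Kent: +40 → 40 < 70
Round 3 — Hale defaults.
  Jasper: +15 → 15 < 90
  Morley: +80 → 80 ≥ 80
Round 4 — Morley defaults.
  Jasper: +20 → 35 < 90
  Kent: +55 → 95 ≥ 70
Round 5 — Kent defaults.
No further defaults.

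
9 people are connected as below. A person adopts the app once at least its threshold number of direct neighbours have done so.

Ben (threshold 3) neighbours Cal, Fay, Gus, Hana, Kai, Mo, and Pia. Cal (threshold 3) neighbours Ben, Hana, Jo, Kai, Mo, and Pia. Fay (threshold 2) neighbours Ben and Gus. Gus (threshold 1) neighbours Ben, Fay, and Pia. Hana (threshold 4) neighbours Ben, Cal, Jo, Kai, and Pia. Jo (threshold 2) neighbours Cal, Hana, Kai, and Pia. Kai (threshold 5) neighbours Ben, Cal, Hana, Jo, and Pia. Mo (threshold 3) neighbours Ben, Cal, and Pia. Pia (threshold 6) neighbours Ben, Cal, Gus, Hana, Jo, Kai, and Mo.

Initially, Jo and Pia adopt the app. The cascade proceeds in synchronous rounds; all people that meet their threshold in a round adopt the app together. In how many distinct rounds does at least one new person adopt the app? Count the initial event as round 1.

Round 1 — Jo, Pia adopt the app (initial).
Round 2 — checking thresholds:
  Ben: 1 of 7 neighbours < 3, holds.
  Cal: 2 of 6 neighbours < 3, holds.
  Gus: 1 of 3 neighbours ≥ 1, adopts the app.
  Hana: 2 of 5 neighbours < 4, holds.
  Kai: 2 of 5 neighbours < 5, holds.
  Mo: 1 of 3 neighbours < 3, holds.
Round 3 — no new adoptions; cascade stops.

2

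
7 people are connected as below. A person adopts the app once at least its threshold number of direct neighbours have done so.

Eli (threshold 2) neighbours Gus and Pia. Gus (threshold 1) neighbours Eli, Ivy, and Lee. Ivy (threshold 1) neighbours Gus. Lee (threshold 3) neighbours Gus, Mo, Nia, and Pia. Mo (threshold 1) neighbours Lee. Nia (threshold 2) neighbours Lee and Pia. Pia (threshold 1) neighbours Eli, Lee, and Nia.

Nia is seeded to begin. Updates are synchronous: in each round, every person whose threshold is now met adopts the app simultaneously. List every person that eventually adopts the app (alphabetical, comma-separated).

Nia, Pia

Round 1 — Nia adopts the app (initial).
Round 2 — checking thresholds:
  Lee: 1 of 4 neighbours < 3, below threshold.
  Pia: 1 of 3 neighbours ≥ 1, adopts the app.
Round 3 — no new adoptions; cascade stops.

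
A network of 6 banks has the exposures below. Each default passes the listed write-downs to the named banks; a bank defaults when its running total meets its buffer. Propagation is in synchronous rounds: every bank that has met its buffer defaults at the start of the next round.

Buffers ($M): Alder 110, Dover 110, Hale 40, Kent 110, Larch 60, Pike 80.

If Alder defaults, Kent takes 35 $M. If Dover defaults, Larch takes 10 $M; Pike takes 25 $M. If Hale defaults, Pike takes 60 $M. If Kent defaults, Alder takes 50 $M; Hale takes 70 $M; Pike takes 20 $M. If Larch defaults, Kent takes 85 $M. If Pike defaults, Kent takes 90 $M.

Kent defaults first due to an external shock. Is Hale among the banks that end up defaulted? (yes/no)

Round 1 — Kent defaults (initial).
  Alder: +50 → 50 < 110
  Hale: +70 → 70 ≥ 40
  Pike: +20 → 20 < 80
Round 2 — Hale defaults.
  Pike: +60 → 80 ≥ 80
Round 3 — Pike defaults.
No further defaults.

yes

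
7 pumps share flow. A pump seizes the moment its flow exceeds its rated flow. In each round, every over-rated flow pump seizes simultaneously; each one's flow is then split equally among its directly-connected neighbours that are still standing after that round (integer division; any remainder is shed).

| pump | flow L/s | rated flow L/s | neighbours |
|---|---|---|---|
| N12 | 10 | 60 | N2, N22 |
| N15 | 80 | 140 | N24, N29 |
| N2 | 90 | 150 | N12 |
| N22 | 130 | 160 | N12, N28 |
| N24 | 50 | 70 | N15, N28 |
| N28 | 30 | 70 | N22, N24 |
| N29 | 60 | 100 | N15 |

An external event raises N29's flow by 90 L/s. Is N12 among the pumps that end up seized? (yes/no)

Round 1 — N29 at 150 > 100. N29 seizes.
  N29 sheds 150 L/s to N15: 150 each.
    N15: 80+150 = 230 > 140
Round 2 — N15 seizes.
  N15 sheds 230 L/s to N24: 230 each.
    N24: 50+230 = 280 > 70
Round 3 — N24 seizes.
  N24 sheds 280 L/s to N28: 280 each.
    N28: 30+280 = 310 > 70
Round 4 — N28 seizes.
  N28 sheds 310 L/s to N22: 310 each.
    N22: 130+310 = 440 > 160
Round 5 — N22 seizes.
  N22 sheds 440 L/s to N12: 440 each.
    N12: 10+440 = 450 > 60
Round 6 — N12 seizes.
  N12 sheds 450 L/s to N2: 450 each.
    N2: 90+450 = 540 > 150
Round 7 — N2 seizes.
  N2 sheds 540 L/s: no online neighbours, lost.
No further seizures.

yes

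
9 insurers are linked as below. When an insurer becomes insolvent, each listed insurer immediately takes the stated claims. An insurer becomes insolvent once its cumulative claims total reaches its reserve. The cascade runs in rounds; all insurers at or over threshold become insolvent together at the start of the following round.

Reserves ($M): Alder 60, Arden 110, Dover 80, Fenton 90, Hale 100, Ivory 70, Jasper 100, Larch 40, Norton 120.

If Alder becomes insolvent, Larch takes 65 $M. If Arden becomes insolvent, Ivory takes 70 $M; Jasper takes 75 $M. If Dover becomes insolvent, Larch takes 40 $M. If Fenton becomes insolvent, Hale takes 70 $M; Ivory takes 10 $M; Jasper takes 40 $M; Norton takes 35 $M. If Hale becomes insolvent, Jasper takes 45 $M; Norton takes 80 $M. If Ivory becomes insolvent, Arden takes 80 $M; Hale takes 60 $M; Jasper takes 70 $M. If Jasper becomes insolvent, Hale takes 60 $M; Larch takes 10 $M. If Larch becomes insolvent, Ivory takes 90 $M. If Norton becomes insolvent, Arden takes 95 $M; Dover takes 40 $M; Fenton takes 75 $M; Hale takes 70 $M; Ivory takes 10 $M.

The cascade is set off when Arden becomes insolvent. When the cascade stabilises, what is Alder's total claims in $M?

0

Round 1 — Arden becomes insolvent (initial).
  Ivory: +70 → 70 ≥ 70
  Jasper: +75 → 75 < 100
Round 2 — Ivory becomes insolvent.
  Hale: +60 → 60 < 100
  Jasper: +70 → 145 ≥ 100
Round 3 — Jasper becomes insolvent.
  Hale: +60 → 120 ≥ 100
  Larch: +10 → 10 < 40
Round 4 — Hale becomes insolvent.
  Norton: +80 → 80 < 120
No further insolvencies.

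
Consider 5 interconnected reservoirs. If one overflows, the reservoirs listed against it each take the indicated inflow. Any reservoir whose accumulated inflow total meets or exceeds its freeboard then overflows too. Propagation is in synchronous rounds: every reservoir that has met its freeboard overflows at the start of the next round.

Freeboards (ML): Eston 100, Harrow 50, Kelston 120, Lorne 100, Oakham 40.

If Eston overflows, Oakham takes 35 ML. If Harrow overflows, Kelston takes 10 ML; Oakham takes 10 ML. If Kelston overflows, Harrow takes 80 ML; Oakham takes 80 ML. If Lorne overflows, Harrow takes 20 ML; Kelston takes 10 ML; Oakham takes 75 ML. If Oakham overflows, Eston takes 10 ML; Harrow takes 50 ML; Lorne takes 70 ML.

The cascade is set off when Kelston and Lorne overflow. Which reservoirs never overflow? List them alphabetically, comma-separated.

Round 1 — Kelston, Lorne overflow (initial).
  Harrow: +80+20 → 100 ≥ 50
  Oakham: +80+75 → 155 ≥ 40
Round 2 — Harrow, Oakham overflow.
  Eston: +10 → 10 < 100
No further overflows.

Eston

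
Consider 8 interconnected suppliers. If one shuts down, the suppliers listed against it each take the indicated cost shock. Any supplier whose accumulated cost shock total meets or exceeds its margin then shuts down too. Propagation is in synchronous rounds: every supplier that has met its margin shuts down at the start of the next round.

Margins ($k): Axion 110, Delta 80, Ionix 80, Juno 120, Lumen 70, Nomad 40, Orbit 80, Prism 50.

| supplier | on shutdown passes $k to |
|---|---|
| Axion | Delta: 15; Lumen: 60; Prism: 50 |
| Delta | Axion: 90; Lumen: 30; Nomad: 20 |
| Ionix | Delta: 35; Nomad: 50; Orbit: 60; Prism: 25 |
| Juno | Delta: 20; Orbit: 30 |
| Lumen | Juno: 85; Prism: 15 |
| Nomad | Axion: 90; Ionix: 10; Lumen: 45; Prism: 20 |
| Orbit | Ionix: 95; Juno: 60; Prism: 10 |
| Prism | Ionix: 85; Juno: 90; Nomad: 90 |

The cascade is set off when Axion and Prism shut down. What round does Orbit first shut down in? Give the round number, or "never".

5

Round 1 — Axion, Prism shut down (initial).
  Delta: +15 → 15 < 80
  Ionix: +85 → 85 ≥ 80
  Juno: +90 → 90 < 120
  Lumen: +60 → 60 < 70
  Nomad: +90 → 90 ≥ 40
Round 2 — Ionix, Nomad shut down.
  Delta: +35 → 50 < 80
  Lumen: +45 → 105 ≥ 70
  Orbit: +60 → 60 < 80
Round 3 — Lumen shuts down.
  Juno: +85 → 175 ≥ 120
Round 4 — Juno shuts down.
  Delta: +20 → 70 < 80
  Orbit: +30 → 90 ≥ 80
Round 5 — Orbit shuts down.
No further shutdowns.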